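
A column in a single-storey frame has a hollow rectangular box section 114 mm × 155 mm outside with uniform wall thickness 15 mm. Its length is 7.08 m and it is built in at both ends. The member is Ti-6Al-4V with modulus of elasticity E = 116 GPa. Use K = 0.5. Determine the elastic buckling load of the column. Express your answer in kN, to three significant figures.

P_cr ≈ 1180 kN

Inner dimensions: h_i = 155 − 2×15 = 125.0 mm, b_i = 114 − 2×15 = 84.00 mm
Weak-axis I_min = (h_o·b_o³ − h_i·b_i³)/12 with b_o = 114, b_i = 84.00 mm (shorter outer/inner sides).
I_min = (155×114³ − 125.0×84.00³)/12 = 1.296×10^7 mm⁴
I = 1.296×10^7 mm⁴ = 1.296×10^-5 m⁴
Effective length L_e = K·L = 0.5 × 7.08 = 3.540 m
P_cr = π²EI / L_e² = π² × 116×10⁹ × 1.296×10^-5 / 3.540² = 1.184×10^6 N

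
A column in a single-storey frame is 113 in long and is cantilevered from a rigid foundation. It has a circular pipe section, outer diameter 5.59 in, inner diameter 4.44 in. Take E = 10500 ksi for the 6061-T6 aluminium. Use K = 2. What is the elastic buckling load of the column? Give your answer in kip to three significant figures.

P_cr ≈ 58.5 kip

d_o = 5.59 in, d_i = 4.44 in
I = π(d_o⁴ − d_i⁴)/64 = π(5.59⁴ − 4.440⁴)/64 = 28.85 in⁴
Effective length L_e = K·L = 2 × 113 = 226.0 in
P_cr = π²EI / L_e² = π² × 10500×10³ × 28.85 / 226.0² = 5.854×10^4 lb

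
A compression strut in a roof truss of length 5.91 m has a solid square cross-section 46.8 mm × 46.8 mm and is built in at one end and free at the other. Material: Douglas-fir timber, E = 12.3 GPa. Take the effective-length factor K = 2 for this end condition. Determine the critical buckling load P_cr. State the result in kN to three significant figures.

I = a⁴/12 = 46.8⁴/12 = 3.998×10^5 mm⁴
I = 3.998×10^5 mm⁴ = 3.998×10^-7 m⁴
Effective length L_e = K·L = 2 × 5.91 = 11.82 m
P_cr = π²EI / L_e² = π² × 12.3×10⁹ × 3.998×10^-7 / 11.82² = 347.4 N

P_cr ≈ 0.347 kN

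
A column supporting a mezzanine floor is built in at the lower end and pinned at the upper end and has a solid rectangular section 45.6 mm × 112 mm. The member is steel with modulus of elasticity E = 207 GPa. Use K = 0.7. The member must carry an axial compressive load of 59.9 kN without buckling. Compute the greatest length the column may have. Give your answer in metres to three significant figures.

Buckling occurs about the weak axis: I_min = h·b³/12 with b = 45.6 mm (the shorter side).
I_min = 112×45.6³/12 = 8.850×10^5 mm⁴
I = 8.850×10^-7 m⁴
At the buckling limit P_cr = P = 5.990×10^4 N
From P_cr = π²EI/(K·L)²:  L = (1/K)·√(π²EI/P_cr) = (1/0.7)·√(π²×2.07×10^11×8.850×10^-7/5.990×10^4)
L = 7.85 m

L_max ≈ 7.85 m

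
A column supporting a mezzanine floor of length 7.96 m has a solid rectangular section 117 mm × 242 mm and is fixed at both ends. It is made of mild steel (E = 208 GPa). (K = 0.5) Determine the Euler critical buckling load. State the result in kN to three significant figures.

Buckling occurs about the weak axis: I_min = h·b³/12 with b = 117 mm (the shorter side).
I_min = 242×117³/12 = 3.230×10^7 mm⁴
I = 3.230×10^7 mm⁴ = 3.230×10^-5 m⁴
Effective length L_e = K·L = 0.5 × 7.96 = 3.980 m
P_cr = π²EI / L_e² = π² × 208×10⁹ × 3.230×10^-5 / 3.980² = 4.186×10^6 N

P_cr ≈ 4190 kN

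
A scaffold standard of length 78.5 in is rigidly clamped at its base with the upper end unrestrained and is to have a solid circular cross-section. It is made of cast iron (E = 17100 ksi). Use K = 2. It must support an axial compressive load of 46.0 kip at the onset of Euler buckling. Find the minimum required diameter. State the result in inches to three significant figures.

L_e = K·L = 2 × 78.5 = 157.0 in
Required I = P_cr·L_e²/(π²E) = 4.600×10^4 × 157.0² / (π² × 1.71×10^7) = 6.718 in⁴
Solid circle: I = πd⁴/64  ⇒  d = (64I/π)^(1/4) = (64×6.718/π)^(1/4) = 3.42 in

d ≈ 3.42 in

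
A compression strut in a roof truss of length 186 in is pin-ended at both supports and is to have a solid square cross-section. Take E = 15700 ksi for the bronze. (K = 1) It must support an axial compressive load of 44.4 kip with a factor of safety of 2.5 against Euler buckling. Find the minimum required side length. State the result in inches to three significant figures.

Required P_cr = n·P = 2.5 × 44.4 = 111.0 kip
L_e = K·L = 1 × 186 = 186.0 in
Required I = P_cr·L_e²/(π²E) = 1.110×10^5 × 186.0² / (π² × 1.57×10^7) = 24.78 in⁴
Solid square: I = a⁴/12  ⇒  a = (12I)^(1/4) = (12×24.78)^(1/4) = 4.15 in

a ≈ 4.15 in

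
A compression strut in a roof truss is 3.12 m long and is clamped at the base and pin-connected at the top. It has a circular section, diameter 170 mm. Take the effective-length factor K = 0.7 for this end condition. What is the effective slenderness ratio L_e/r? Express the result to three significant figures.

I = πd⁴/64 = π×170⁴/64 = 4.100×10^7 mm⁴
A = 2.270×10^4 mm²;  r_min = √(I/A) = √(4.100×10^7/2.270×10^4) = 42.50 mm
L_e = K·L = 0.7 × 3.12 m = 2.184 m = 2184.0 mm
λ = L_e / r_min = 2184.0 / 42.50 = 51.4

λ ≈ 51.4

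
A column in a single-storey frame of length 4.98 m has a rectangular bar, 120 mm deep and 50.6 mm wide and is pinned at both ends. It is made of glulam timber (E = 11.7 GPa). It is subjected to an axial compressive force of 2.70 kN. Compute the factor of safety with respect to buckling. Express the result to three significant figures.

Buckling occurs about the weak axis: I_min = h·b³/12 with b = 50.6 mm (the shorter side).
I_min = 120×50.6³/12 = 1.296×10^6 mm⁴
I = 1.296×10^6 mm⁴ = 1.296×10^-6 m⁴
Effective length L_e = K·L = 1 × 4.98 = 4.980 m
P_cr = π²EI / L_e² = π² × 11.7×10⁹ × 1.296×10^-6 / 4.980² = 6.032×10^3 N
Factor of safety n = P_cr / P = 6.0322 / 2.70 = 2.23

n ≈ 2.23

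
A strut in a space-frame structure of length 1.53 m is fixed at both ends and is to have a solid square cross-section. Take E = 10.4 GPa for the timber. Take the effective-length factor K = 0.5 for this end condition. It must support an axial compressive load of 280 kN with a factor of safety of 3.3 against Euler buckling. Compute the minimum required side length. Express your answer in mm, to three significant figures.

a ≈ 89.2 mm

Required P_cr = n·P = 3.3 × 280 = 924.0 kN
L_e = K·L = 0.5 × 1.53 = 0.7650 m
Required I = P_cr·L_e²/(π²E) = 9.240×10^5 × 0.7650² / (π² × 1.04×10^10) = 5.268×10^-6 m⁴
I_req = 5.268×10^6 mm⁴
Solid square: I = a⁴/12  ⇒  a = (12I)^(1/4) = (12×5.268×10^6)^(1/4) = 89.2 mm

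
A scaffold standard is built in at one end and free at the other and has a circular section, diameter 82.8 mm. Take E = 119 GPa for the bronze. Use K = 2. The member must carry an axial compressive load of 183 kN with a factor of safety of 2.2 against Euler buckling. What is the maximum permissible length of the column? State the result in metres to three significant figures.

L_max ≈ 1.30 m

I = πd⁴/64 = π×82.8⁴/64 = 2.307×10^6 mm⁴
I = 2.307×10^-6 m⁴
Required critical load P_cr = n·P = 2.2 × 183 = 402.6 kN = 4.026×10^5 N
From P_cr = π²EI/(K·L)²:  L = (1/K)·√(π²EI/P_cr) = (1/2)·√(π²×1.19×10^11×2.307×10^-6/4.026×10^5)
L = 1.30 m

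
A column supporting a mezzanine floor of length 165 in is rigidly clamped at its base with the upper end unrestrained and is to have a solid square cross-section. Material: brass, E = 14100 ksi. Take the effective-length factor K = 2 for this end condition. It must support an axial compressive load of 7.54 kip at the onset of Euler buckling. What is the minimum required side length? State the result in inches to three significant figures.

L_e = K·L = 2 × 165 = 330.0 in
Required I = P_cr·L_e²/(π²E) = 7.540×10^3 × 330.0² / (π² × 1.41×10^7) = 5.900 in⁴
Solid square: I = a⁴/12  ⇒  a = (12I)^(1/4) = (12×5.900)^(1/4) = 2.90 in

a ≈ 2.90 in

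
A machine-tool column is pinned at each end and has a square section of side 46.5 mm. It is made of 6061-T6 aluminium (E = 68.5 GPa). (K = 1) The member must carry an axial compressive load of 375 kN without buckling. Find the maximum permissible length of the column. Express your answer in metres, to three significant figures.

L_max ≈ 0.838 m

I = a⁴/12 = 46.5⁴/12 = 3.896×10^5 mm⁴
I = 3.896×10^-7 m⁴
At the buckling limit P_cr = P = 3.750×10^5 N
From P_cr = π²EI/(K·L)²:  L = (1/K)·√(π²EI/P_cr) = (1/1)·√(π²×6.85×10^10×3.896×10^-7/3.750×10^5)
L = 0.838 m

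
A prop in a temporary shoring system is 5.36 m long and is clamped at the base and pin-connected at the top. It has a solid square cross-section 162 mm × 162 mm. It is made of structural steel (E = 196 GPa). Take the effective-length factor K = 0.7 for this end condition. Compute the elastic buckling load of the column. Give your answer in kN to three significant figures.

P_cr ≈ 7890 kN

I = a⁴/12 = 162⁴/12 = 5.740×10^7 mm⁴
I = 5.740×10^7 mm⁴ = 5.740×10^-5 m⁴
Effective length L_e = K·L = 0.7 × 5.36 = 3.752 m
P_cr = π²EI / L_e² = π² × 196×10⁹ × 5.740×10^-5 / 3.752² = 7.887×10^6 N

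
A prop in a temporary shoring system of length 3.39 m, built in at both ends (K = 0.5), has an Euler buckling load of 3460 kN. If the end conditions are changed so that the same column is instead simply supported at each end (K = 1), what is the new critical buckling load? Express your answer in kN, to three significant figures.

P_cr ≈ 865 kN

P_cr ∝ 1/K², so P_cr,new = P_cr,old × (K_old/K_new)² = 3460 × (0.5/1)²
= 3460 × 0.2500 = 865 kN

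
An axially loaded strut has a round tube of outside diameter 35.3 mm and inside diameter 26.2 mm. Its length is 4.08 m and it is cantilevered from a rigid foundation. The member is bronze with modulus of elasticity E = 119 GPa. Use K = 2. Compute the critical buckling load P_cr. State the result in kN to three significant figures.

d_o = 35.3 mm, d_i = 26.2 mm
I = π(d_o⁴ − d_i⁴)/64 = π(35.3⁴ − 26.20⁴)/64 = 5.309×10^4 mm⁴
I = 5.309×10^4 mm⁴ = 5.309×10^-8 m⁴
Effective length L_e = K·L = 2 × 4.08 = 8.160 m
P_cr = π²EI / L_e² = π² × 119×10⁹ × 5.309×10^-8 / 8.160² = 936.4 N

P_cr ≈ 0.936 kN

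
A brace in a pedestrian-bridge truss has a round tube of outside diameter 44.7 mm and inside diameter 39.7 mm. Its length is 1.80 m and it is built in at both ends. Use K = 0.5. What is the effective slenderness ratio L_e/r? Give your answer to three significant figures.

d_o = 44.7 mm, d_i = 39.7 mm
I = π(d_o⁴ − d_i⁴)/64 = π(44.7⁴ − 39.70⁴)/64 = 7.404×10^4 mm⁴
A = 331.4 mm²;  r_min = √(I/A) = √(7.404×10^4/331.4) = 14.95 mm
L_e = K·L = 0.5 × 1.80 m = 0.9000 m = 900.00 mm
λ = L_e / r_min = 900.00 / 14.95 = 60.2

λ ≈ 60.2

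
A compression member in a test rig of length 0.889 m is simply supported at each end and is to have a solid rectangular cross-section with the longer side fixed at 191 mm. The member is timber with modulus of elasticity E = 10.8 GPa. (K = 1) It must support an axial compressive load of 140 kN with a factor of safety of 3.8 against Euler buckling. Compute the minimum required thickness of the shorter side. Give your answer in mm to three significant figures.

Required P_cr = n·P = 3.8 × 140 = 532.0 kN
L_e = K·L = 1 × 0.889 = 0.8890 m
Required I = P_cr·L_e²/(π²E) = 5.320×10^5 × 0.8890² / (π² × 1.08×10^10) = 3.944×10^-6 m⁴
I_req = 3.944×10^6 mm⁴
Rectangle, weak axis: I_min = h·b³/12 with h = 191 mm fixed  ⇒  b = (12I/h)^(1/3) = 62.8 mm

b ≈ 62.8 mm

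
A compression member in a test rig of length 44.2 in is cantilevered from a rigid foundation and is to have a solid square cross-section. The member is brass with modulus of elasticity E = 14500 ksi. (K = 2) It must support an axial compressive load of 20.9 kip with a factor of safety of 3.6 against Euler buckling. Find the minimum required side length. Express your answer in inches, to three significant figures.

a ≈ 2.65 in

Required P_cr = n·P = 3.6 × 20.9 = 75.24 kip
L_e = K·L = 2 × 44.2 = 88.40 in
Required I = P_cr·L_e²/(π²E) = 7.524×10^4 × 88.40² / (π² × 1.45×10^7) = 4.109 in⁴
Solid square: I = a⁴/12  ⇒  a = (12I)^(1/4) = (12×4.109)^(1/4) = 2.65 in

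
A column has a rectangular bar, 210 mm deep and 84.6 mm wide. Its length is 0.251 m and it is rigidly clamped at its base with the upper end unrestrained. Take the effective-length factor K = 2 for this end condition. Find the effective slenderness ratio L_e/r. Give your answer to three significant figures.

λ ≈ 20.6

For a rectangle r_min = b/√12 = 84.6/√12 = 24.42 mm
L_e = K·L = 2 × 0.251 m = 0.5020 m = 502.00 mm
λ = L_e / r_min = 502.00 / 24.42 = 20.6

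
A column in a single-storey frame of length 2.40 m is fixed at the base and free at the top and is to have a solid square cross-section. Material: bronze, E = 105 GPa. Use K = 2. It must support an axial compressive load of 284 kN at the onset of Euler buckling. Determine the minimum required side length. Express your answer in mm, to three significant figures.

L_e = K·L = 2 × 2.40 = 4.800 m
Required I = P_cr·L_e²/(π²E) = 2.840×10^5 × 4.800² / (π² × 1.05×10^11) = 6.314×10^-6 m⁴
I_req = 6.314×10^6 mm⁴
Solid square: I = a⁴/12  ⇒  a = (12I)^(1/4) = (12×6.314×10^6)^(1/4) = 93.3 mm

a ≈ 93.3 mm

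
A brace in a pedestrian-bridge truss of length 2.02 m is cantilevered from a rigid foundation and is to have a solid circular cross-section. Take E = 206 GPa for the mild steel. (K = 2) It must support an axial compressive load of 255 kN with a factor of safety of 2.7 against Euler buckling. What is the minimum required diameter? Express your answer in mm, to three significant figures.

d ≈ 103 mm

Required P_cr = n·P = 2.7 × 255 = 688.5 kN
L_e = K·L = 2 × 2.02 = 4.040 m
Required I = P_cr·L_e²/(π²E) = 6.885×10^5 × 4.040² / (π² × 2.06×10^11) = 5.527×10^-6 m⁴
I_req = 5.527×10^6 mm⁴
Solid circle: I = πd⁴/64  ⇒  d = (64I/π)^(1/4) = (64×5.527×10^6/π)^(1/4) = 103 mm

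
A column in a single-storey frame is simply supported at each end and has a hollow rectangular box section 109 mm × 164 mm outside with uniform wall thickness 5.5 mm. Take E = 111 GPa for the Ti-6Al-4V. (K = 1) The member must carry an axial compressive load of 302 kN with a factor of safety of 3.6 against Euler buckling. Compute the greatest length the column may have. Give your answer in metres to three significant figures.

Inner dimensions: h_i = 164 − 2×5.5 = 153.0 mm, b_i = 109 − 2×5.5 = 98.00 mm
Weak-axis I_min = (h_o·b_o³ − h_i·b_i³)/12 with b_o = 109, b_i = 98.00 mm (shorter outer/inner sides).
I_min = (164×109³ − 153.0×98.00³)/12 = 5.699×10^6 mm⁴
I = 5.699×10^-6 m⁴
Required critical load P_cr = n·P = 3.6 × 302 = 1087 kN = 1.087×10^6 N
From P_cr = π²EI/(K·L)²:  L = (1/K)·√(π²EI/P_cr) = (1/1)·√(π²×1.11×10^11×5.699×10^-6/1.087×10^6)
L = 2.40 m

L_max ≈ 2.40 m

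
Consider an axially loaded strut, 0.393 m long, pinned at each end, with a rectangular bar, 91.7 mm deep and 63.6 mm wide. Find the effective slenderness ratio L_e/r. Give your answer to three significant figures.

λ ≈ 21.4

For a rectangle r_min = b/√12 = 63.6/√12 = 18.36 mm
L_e = K·L = 1 × 0.393 m = 0.3930 m = 393.00 mm
λ = L_e / r_min = 393.00 / 18.36 = 21.4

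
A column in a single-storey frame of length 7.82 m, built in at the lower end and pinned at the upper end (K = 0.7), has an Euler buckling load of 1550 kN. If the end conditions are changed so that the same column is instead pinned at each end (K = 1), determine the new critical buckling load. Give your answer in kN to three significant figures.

P_cr ≈ 759 kN

P_cr ∝ 1/K², so P_cr,new = P_cr,old × (K_old/K_new)² = 1550 × (0.7/1)²
= 1550 × 0.4900 = 759 kN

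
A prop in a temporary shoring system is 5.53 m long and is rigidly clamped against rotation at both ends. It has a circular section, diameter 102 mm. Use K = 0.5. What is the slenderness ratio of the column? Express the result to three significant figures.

λ ≈ 108

For a solid circle r = d/4 = 102/4 = 25.50 mm
L_e = K·L = 0.5 × 5.53 m = 2.765 m = 2765.0 mm
λ = L_e / r_min = 2765.0 / 25.50 = 108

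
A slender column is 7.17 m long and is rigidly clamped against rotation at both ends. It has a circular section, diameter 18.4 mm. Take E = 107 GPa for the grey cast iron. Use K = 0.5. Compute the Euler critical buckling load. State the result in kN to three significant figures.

I = πd⁴/64 = π×18.4⁴/64 = 5.627×10^3 mm⁴
I = 5.627×10^3 mm⁴ = 5.627×10^-9 m⁴
Effective length L_e = K·L = 0.5 × 7.17 = 3.585 m
P_cr = π²EI / L_e² = π² × 107×10⁹ × 5.627×10^-9 / 3.585² = 462.3 N

P_cr ≈ 0.462 kN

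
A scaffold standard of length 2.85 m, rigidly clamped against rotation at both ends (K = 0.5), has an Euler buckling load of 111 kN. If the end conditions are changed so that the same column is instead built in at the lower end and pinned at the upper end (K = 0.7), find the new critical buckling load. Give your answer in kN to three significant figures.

P_cr ≈ 56.6 kN

P_cr ∝ 1/K², so P_cr,new = P_cr,old × (K_old/K_new)² = 111 × (0.5/0.7)²
= 111 × 0.5102 = 56.6 kN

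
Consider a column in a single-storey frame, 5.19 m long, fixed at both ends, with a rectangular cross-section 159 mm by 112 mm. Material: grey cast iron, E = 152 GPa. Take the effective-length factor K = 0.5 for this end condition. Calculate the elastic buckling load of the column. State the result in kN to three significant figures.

P_cr ≈ 4150 kN

Buckling occurs about the weak axis: I_min = h·b³/12 with b = 112 mm (the shorter side).
I_min = 159×112³/12 = 1.862×10^7 mm⁴
I = 1.862×10^7 mm⁴ = 1.862×10^-5 m⁴
Effective length L_e = K·L = 0.5 × 5.19 = 2.595 m
P_cr = π²EI / L_e² = π² × 152×10⁹ × 1.862×10^-5 / 2.595² = 4.147×10^6 N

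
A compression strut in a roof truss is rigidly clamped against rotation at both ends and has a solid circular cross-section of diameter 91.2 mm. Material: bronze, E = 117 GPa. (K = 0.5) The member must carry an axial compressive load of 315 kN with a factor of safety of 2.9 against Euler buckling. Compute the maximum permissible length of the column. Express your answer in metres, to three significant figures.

I = πd⁴/64 = π×91.2⁴/64 = 3.396×10^6 mm⁴
I = 3.396×10^-6 m⁴
Required critical load P_cr = n·P = 2.9 × 315 = 913.5 kN = 9.135×10^5 N
From P_cr = π²EI/(K·L)²:  L = (1/K)·√(π²EI/P_cr) = (1/0.5)·√(π²×1.17×10^11×3.396×10^-6/9.135×10^5)
L = 4.14 m

L_max ≈ 4.14 m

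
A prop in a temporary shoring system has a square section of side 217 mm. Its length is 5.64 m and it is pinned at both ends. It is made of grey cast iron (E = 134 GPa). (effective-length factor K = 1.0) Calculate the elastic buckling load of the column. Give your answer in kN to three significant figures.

I = a⁴/12 = 217⁴/12 = 1.848×10^8 mm⁴
I = 1.848×10^8 mm⁴ = 1.848×10^-4 m⁴
Effective length L_e = K·L = 1 × 5.64 = 5.640 m
P_cr = π²EI / L_e² = π² × 134×10⁹ × 1.848×10^-4 / 5.640² = 7.683×10^6 N

P_cr ≈ 7680 kN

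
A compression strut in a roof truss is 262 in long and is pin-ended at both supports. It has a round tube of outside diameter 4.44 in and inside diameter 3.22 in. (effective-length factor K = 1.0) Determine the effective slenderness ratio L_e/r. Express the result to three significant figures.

λ ≈ 191

d_o = 4.44 in, d_i = 3.22 in
I = π(d_o⁴ − d_i⁴)/64 = π(4.44⁴ − 3.220⁴)/64 = 13.80 in⁴
A = 7.340 in²;  r_min = √(I/A) = √(13.80/7.340) = 1.371 in
L_e = K·L = 1 × 262 = 262.0 in
λ = L_e / r_min = 262.00 / 1.371 = 191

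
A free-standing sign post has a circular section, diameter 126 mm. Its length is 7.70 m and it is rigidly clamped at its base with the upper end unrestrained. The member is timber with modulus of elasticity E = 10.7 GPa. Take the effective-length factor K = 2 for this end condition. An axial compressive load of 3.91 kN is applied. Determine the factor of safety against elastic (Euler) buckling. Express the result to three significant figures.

n ≈ 1.41

I = πd⁴/64 = π×126⁴/64 = 1.237×10^7 mm⁴
I = 1.237×10^7 mm⁴ = 1.237×10^-5 m⁴
Effective length L_e = K·L = 2 × 7.70 = 15.40 m
P_cr = π²EI / L_e² = π² × 10.7×10⁹ × 1.237×10^-5 / 15.40² = 5.509×10^3 N
Factor of safety n = P_cr / P = 5.5093 / 3.91 = 1.41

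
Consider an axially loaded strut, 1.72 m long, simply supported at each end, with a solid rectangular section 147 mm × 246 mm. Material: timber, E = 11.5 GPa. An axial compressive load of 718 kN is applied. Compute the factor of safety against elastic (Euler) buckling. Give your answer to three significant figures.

Buckling occurs about the weak axis: I_min = h·b³/12 with b = 147 mm (the shorter side).
I_min = 246×147³/12 = 6.512×10^7 mm⁴
I = 6.512×10^7 mm⁴ = 6.512×10^-5 m⁴
Effective length L_e = K·L = 1 × 1.72 = 1.720 m
P_cr = π²EI / L_e² = π² × 11.5×10⁹ × 6.512×10^-5 / 1.720² = 2.498×10^6 N
Factor of safety n = P_cr / P = 2498.3 / 718 = 3.48

n ≈ 3.48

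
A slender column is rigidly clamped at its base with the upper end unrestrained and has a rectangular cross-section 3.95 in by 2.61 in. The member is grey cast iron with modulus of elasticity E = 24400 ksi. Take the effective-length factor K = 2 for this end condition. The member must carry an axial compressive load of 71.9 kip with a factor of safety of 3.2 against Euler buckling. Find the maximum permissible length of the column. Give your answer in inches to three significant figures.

Buckling occurs about the weak axis: I_min = h·b³/12 with b = 2.61 in (the shorter side).
I_min = 3.95×2.61³/12 = 5.852 in⁴
Required critical load P_cr = n·P = 3.2 × 71.9 = 230.1 kip = 2.301×10^5 lb
From P_cr = π²EI/(K·L)²:  L = (1/K)·√(π²EI/P_cr) = (1/2)·√(π²×2.44×10^7×5.852/2.301×10^5)
L = 39.1 in

L_max ≈ 39.1 in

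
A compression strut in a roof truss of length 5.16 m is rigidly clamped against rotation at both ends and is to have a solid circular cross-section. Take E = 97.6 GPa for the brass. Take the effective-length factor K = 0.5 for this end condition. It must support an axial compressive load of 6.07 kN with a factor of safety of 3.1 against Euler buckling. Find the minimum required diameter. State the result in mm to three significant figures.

Required P_cr = n·P = 3.1 × 6.07 = 18.82 kN
L_e = K·L = 0.5 × 5.16 = 2.580 m
Required I = P_cr·L_e²/(π²E) = 1.882×10^4 × 2.580² / (π² × 9.76×10^10) = 1.300×10^-7 m⁴
I_req = 1.300×10^5 mm⁴
Solid circle: I = πd⁴/64  ⇒  d = (64I/π)^(1/4) = (64×1.300×10^5/π)^(1/4) = 40.3 mm

d ≈ 40.3 mm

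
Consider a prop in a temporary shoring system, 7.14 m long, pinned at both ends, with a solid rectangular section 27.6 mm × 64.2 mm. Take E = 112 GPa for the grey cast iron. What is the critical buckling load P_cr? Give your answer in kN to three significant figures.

Buckling occurs about the weak axis: I_min = h·b³/12 with b = 27.6 mm (the shorter side).
I_min = 64.2×27.6³/12 = 1.125×10^5 mm⁴
I = 1.125×10^5 mm⁴ = 1.125×10^-7 m⁴
Effective length L_e = K·L = 1 × 7.14 = 7.140 m
P_cr = π²EI / L_e² = π² × 112×10⁹ × 1.125×10^-7 / 7.140² = 2.439×10^3 N

P_cr ≈ 2.44 kN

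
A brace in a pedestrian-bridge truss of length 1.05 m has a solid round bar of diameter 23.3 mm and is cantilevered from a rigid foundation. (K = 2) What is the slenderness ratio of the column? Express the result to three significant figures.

I = πd⁴/64 = π×23.3⁴/64 = 1.447×10^4 mm⁴
A = 426.4 mm²;  r_min = √(I/A) = √(1.447×10^4/426.4) = 5.825 mm
L_e = K·L = 2 × 1.05 m = 2.100 m = 2100.0 mm
λ = L_e / r_min = 2100.0 / 5.825 = 361

λ ≈ 361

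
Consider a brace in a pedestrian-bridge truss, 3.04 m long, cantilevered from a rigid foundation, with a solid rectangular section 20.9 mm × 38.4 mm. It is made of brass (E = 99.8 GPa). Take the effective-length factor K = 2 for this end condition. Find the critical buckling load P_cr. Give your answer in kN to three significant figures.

P_cr ≈ 0.778 kN

Buckling occurs about the weak axis: I_min = h·b³/12 with b = 20.9 mm (the shorter side).
I_min = 38.4×20.9³/12 = 2.921×10^4 mm⁴
I = 2.921×10^4 mm⁴ = 2.921×10^-8 m⁴
Effective length L_e = K·L = 2 × 3.04 = 6.080 m
P_cr = π²EI / L_e² = π² × 99.8×10⁹ × 2.921×10^-8 / 6.080² = 778.4 N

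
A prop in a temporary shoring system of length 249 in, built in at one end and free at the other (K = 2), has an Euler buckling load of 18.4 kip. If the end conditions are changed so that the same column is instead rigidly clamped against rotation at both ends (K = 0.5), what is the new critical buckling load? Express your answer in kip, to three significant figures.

P_cr ≈ 294 kip

P_cr ∝ 1/K², so P_cr,new = P_cr,old × (K_old/K_new)² = 18.4 × (2/0.5)²
= 18.4 × 16.00 = 294 kip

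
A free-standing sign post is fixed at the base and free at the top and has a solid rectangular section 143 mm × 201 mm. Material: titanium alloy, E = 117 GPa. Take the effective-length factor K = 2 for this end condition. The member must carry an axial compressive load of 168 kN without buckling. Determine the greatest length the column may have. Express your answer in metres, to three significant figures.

Buckling occurs about the weak axis: I_min = h·b³/12 with b = 143 mm (the shorter side).
I_min = 201×143³/12 = 4.898×10^7 mm⁴
I = 4.898×10^-5 m⁴
At the buckling limit P_cr = P = 1.680×10^5 N
From P_cr = π²EI/(K·L)²:  L = (1/K)·√(π²EI/P_cr) = (1/2)·√(π²×1.17×10^11×4.898×10^-5/1.680×10^5)
L = 9.17 m

L_max ≈ 9.17 m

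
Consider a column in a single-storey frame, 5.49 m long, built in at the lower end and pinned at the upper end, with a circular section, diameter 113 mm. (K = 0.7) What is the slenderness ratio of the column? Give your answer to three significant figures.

I = πd⁴/64 = π×113⁴/64 = 8.004×10^6 mm⁴
A = 1.003×10^4 mm²;  r_min = √(I/A) = √(8.004×10^6/1.003×10^4) = 28.25 mm
L_e = K·L = 0.7 × 5.49 m = 3.843 m = 3843.0 mm
λ = L_e / r_min = 3843.0 / 28.25 = 136

λ ≈ 136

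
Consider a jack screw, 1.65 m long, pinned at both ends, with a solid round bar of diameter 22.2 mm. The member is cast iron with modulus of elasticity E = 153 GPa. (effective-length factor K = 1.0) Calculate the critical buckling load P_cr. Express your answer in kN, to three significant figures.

P_cr ≈ 6.61 kN

I = πd⁴/64 = π×22.2⁴/64 = 1.192×10^4 mm⁴
I = 1.192×10^4 mm⁴ = 1.192×10^-8 m⁴
Effective length L_e = K·L = 1 × 1.65 = 1.650 m
P_cr = π²EI / L_e² = π² × 153×10⁹ × 1.192×10^-8 / 1.650² = 6.613×10^3 N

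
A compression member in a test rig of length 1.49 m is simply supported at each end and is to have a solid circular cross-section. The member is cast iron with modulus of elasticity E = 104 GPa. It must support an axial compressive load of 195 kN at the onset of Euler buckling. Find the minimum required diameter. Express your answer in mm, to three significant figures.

d ≈ 54.1 mm

L_e = K·L = 1 × 1.49 = 1.490 m
Required I = P_cr·L_e²/(π²E) = 1.950×10^5 × 1.490² / (π² × 1.04×10^11) = 4.218×10^-7 m⁴
I_req = 4.218×10^5 mm⁴
Solid circle: I = πd⁴/64  ⇒  d = (64I/π)^(1/4) = (64×4.218×10^5/π)^(1/4) = 54.1 mm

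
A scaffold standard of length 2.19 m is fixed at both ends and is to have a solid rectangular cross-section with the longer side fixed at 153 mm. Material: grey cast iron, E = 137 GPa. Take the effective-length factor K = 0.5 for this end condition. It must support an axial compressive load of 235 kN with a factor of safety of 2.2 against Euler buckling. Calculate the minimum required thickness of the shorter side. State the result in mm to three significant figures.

Required P_cr = n·P = 2.2 × 235 = 517.0 kN
L_e = K·L = 0.5 × 2.19 = 1.095 m
Required I = P_cr·L_e²/(π²E) = 5.170×10^5 × 1.095² / (π² × 1.37×10^11) = 4.585×10^-7 m⁴
I_req = 4.585×10^5 mm⁴
Rectangle, weak axis: I_min = h·b³/12 with h = 153 mm fixed  ⇒  b = (12I/h)^(1/3) = 33.0 mm

b ≈ 33.0 mm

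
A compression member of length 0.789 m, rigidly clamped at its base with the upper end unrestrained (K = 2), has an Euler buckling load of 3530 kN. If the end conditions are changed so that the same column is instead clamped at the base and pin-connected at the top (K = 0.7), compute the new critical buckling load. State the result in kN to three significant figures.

P_cr ∝ 1/K², so P_cr,new = P_cr,old × (K_old/K_new)² = 3530 × (2/0.7)²
= 3530 × 8.163 = 28800 kN

P_cr ≈ 28800 kN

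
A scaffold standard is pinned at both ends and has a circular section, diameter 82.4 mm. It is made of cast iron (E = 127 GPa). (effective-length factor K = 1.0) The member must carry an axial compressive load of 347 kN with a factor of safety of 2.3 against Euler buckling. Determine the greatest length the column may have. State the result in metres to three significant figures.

I = πd⁴/64 = π×82.4⁴/64 = 2.263×10^6 mm⁴
I = 2.263×10^-6 m⁴
Required critical load P_cr = n·P = 2.3 × 347 = 798.1 kN = 7.981×10^5 N
From P_cr = π²EI/(K·L)²:  L = (1/K)·√(π²EI/P_cr) = (1/1)·√(π²×1.27×10^11×2.263×10^-6/7.981×10^5)
L = 1.89 m

L_max ≈ 1.89 m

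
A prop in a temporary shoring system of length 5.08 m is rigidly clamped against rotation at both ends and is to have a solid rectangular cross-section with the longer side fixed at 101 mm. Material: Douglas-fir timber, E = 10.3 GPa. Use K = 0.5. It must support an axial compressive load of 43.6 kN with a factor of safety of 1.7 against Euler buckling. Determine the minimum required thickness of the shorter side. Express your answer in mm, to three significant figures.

Required P_cr = n·P = 1.7 × 43.6 = 74.12 kN
L_e = K·L = 0.5 × 5.08 = 2.540 m
Required I = P_cr·L_e²/(π²E) = 7.412×10^4 × 2.540² / (π² × 1.03×10^10) = 4.704×10^-6 m⁴
I_req = 4.704×10^6 mm⁴
Rectangle, weak axis: I_min = h·b³/12 with h = 101 mm fixed  ⇒  b = (12I/h)^(1/3) = 82.4 mm

b ≈ 82.4 mm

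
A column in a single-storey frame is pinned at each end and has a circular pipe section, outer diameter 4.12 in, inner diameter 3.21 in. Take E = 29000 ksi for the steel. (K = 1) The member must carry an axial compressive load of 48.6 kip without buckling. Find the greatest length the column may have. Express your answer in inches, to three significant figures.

d_o = 4.12 in, d_i = 3.21 in
I = π(d_o⁴ − d_i⁴)/64 = π(4.12⁴ − 3.210⁴)/64 = 8.932 in⁴
At the buckling limit P_cr = P = 4.860×10^4 lb
From P_cr = π²EI/(K·L)²:  L = (1/K)·√(π²EI/P_cr) = (1/1)·√(π²×2.90×10^7×8.932/4.860×10^4)
L = 229 in

L_max ≈ 229 in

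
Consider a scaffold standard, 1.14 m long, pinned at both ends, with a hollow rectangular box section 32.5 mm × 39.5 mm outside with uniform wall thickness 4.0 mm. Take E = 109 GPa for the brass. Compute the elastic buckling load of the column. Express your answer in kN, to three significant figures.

Inner dimensions: h_i = 39.5 − 2×4.0 = 31.50 mm, b_i = 32.5 − 2×4.0 = 24.50 mm
Weak-axis I_min = (h_o·b_o³ − h_i·b_i³)/12 with b_o = 32.5, b_i = 24.50 mm (shorter outer/inner sides).
I_min = (39.5×32.5³ − 31.50×24.50³)/12 = 7.439×10^4 mm⁴
I = 7.439×10^4 mm⁴ = 7.439×10^-8 m⁴
Effective length L_e = K·L = 1 × 1.14 = 1.140 m
P_cr = π²EI / L_e² = π² × 109×10⁹ × 7.439×10^-8 / 1.140² = 6.158×10^4 N

P_cr ≈ 61.6 kN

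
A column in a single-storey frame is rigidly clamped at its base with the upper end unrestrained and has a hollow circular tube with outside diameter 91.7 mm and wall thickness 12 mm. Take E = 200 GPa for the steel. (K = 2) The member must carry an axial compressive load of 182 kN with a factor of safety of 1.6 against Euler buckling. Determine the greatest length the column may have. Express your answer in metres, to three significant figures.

Inner diameter d_i = 91.7 − 2×12 = 67.70 mm
I = π(d_o⁴ − d_i⁴)/64 = π(91.7⁴ − 67.70⁴)/64 = 2.440×10^6 mm⁴
I = 2.440×10^-6 m⁴
Required critical load P_cr = n·P = 1.6 × 182 = 291.2 kN = 2.912×10^5 N
From P_cr = π²EI/(K·L)²:  L = (1/K)·√(π²EI/P_cr) = (1/2)·√(π²×2.00×10^11×2.440×10^-6/2.912×10^5)
L = 2.03 m

L_max ≈ 2.03 m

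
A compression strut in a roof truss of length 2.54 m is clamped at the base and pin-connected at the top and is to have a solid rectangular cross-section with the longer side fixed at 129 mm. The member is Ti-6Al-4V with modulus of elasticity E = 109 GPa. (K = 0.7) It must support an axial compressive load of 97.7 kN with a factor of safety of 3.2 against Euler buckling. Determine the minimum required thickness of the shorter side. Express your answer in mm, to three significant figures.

Required P_cr = n·P = 3.2 × 97.7 = 312.6 kN
L_e = K·L = 0.7 × 2.54 = 1.778 m
Required I = P_cr·L_e²/(π²E) = 3.126×10^5 × 1.778² / (π² × 1.09×10^11) = 9.187×10^-7 m⁴
I_req = 9.187×10^5 mm⁴
Rectangle, weak axis: I_min = h·b³/12 with h = 129 mm fixed  ⇒  b = (12I/h)^(1/3) = 44.0 mm

b ≈ 44.0 mm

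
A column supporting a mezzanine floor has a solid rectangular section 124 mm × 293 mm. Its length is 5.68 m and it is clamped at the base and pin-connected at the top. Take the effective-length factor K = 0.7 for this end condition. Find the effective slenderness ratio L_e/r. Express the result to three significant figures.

Buckling occurs about the weak axis: I_min = h·b³/12 with b = 124 mm (the shorter side).
I_min = 293×124³/12 = 4.655×10^7 mm⁴
A = 3.633×10^4 mm²;  r_min = √(I/A) = √(4.655×10^7/3.633×10^4) = 35.80 mm
L_e = K·L = 0.7 × 5.68 m = 3.976 m = 3976.0 mm
λ = L_e / r_min = 3976.0 / 35.80 = 111

λ ≈ 111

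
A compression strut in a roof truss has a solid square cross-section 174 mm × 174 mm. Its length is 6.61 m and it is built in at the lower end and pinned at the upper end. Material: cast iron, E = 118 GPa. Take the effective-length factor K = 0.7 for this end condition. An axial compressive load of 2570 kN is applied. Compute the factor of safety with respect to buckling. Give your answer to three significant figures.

n ≈ 1.62

I = a⁴/12 = 174⁴/12 = 7.639×10^7 mm⁴
I = 7.639×10^7 mm⁴ = 7.639×10^-5 m⁴
Effective length L_e = K·L = 0.7 × 6.61 = 4.627 m
P_cr = π²EI / L_e² = π² × 118×10⁹ × 7.639×10^-5 / 4.627² = 4.155×10^6 N
Factor of safety n = P_cr / P = 4155.3 / 2570 = 1.62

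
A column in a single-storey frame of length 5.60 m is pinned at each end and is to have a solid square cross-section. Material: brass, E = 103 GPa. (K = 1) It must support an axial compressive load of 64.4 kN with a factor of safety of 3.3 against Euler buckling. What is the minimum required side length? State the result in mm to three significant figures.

Required P_cr = n·P = 3.3 × 64.4 = 212.5 kN
L_e = K·L = 1 × 5.60 = 5.600 m
Required I = P_cr·L_e²/(π²E) = 2.125×10^5 × 5.600² / (π² × 1.03×10^11) = 6.556×10^-6 m⁴
I_req = 6.556×10^6 mm⁴
Solid square: I = a⁴/12  ⇒  a = (12I)^(1/4) = (12×6.556×10^6)^(1/4) = 94.2 mm

a ≈ 94.2 mm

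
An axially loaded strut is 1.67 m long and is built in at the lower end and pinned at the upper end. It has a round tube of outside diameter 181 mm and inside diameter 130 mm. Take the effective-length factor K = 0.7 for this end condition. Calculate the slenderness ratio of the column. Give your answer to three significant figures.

λ ≈ 21.0

d_o = 181 mm, d_i = 130 mm
I = π(d_o⁴ − d_i⁴)/64 = π(181⁴ − 130.0⁴)/64 = 3.866×10^7 mm⁴
A = 1.246×10^4 mm²;  r_min = √(I/A) = √(3.866×10^7/1.246×10^4) = 55.71 mm
L_e = K·L = 0.7 × 1.67 m = 1.169 m = 1169.0 mm
λ = L_e / r_min = 1169.0 / 55.71 = 21.0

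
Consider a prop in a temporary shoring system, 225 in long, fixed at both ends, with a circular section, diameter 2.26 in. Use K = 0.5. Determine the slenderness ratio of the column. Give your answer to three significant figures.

For a solid circle r = d/4 = 2.26/4 = 0.5650 in
L_e = K·L = 0.5 × 225 = 112.5 in
λ = L_e / r_min = 112.50 / 0.5650 = 199

λ ≈ 199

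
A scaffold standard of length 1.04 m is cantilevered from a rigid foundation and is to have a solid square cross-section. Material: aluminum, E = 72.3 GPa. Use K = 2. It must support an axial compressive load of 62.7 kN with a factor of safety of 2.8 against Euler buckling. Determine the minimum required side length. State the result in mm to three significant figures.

Required P_cr = n·P = 2.8 × 62.7 = 175.6 kN
L_e = K·L = 2 × 1.04 = 2.080 m
Required I = P_cr·L_e²/(π²E) = 1.756×10^5 × 2.080² / (π² × 7.23×10^10) = 1.064×10^-6 m⁴
I_req = 1.064×10^6 mm⁴
Solid square: I = a⁴/12  ⇒  a = (12I)^(1/4) = (12×1.064×10^6)^(1/4) = 59.8 mm

a ≈ 59.8 mm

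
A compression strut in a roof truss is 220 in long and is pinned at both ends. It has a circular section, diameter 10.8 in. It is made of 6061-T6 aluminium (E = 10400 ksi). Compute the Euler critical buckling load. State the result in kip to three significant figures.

P_cr ≈ 1420 kip

I = πd⁴/64 = π×10.8⁴/64 = 667.8 in⁴
Effective length L_e = K·L = 1 × 220 = 220.0 in
P_cr = π²EI / L_e² = π² × 10400×10³ × 667.8 / 220.0² = 1.416×10^6 lb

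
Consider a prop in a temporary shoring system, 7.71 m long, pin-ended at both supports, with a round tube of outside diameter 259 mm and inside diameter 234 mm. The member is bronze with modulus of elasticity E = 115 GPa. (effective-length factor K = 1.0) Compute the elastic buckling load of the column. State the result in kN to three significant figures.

d_o = 259 mm, d_i = 234 mm
I = π(d_o⁴ − d_i⁴)/64 = π(259⁴ − 234.0⁴)/64 = 7.371×10^7 mm⁴
I = 7.371×10^7 mm⁴ = 7.371×10^-5 m⁴
Effective length L_e = K·L = 1 × 7.71 = 7.710 m
P_cr = π²EI / L_e² = π² × 115×10⁹ × 7.371×10^-5 / 7.710² = 1.407×10^6 N

P_cr ≈ 1410 kN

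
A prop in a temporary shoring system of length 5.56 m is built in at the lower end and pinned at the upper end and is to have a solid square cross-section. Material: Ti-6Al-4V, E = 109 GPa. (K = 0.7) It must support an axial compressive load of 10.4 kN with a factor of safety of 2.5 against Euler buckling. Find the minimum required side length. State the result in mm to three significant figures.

Required P_cr = n·P = 2.5 × 10.4 = 26.00 kN
L_e = K·L = 0.7 × 5.56 = 3.892 m
Required I = P_cr·L_e²/(π²E) = 2.600×10^4 × 3.892² / (π² × 1.09×10^11) = 3.661×10^-7 m⁴
I_req = 3.661×10^5 mm⁴
Solid square: I = a⁴/12  ⇒  a = (12I)^(1/4) = (12×3.661×10^5)^(1/4) = 45.8 mm

a ≈ 45.8 mm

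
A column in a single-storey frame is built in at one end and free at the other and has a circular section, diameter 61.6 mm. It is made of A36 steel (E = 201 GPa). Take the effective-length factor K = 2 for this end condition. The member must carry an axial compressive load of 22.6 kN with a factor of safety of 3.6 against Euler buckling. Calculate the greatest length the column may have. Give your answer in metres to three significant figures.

L_max ≈ 2.08 m

I = πd⁴/64 = π×61.6⁴/64 = 7.068×10^5 mm⁴
I = 7.068×10^-7 m⁴
Required critical load P_cr = n·P = 3.6 × 22.6 = 81.36 kN = 8.136×10^4 N
From P_cr = π²EI/(K·L)²:  L = (1/K)·√(π²EI/P_cr) = (1/2)·√(π²×2.01×10^11×7.068×10^-7/8.136×10^4)
L = 2.08 m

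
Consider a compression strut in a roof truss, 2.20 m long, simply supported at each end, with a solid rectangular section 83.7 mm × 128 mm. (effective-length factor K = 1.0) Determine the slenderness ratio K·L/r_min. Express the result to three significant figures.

λ ≈ 91.1

For a rectangle r_min = b/√12 = 83.7/√12 = 24.16 mm
L_e = K·L = 1 × 2.20 m = 2.200 m = 2200.0 mm
λ = L_e / r_min = 2200.0 / 24.16 = 91.1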